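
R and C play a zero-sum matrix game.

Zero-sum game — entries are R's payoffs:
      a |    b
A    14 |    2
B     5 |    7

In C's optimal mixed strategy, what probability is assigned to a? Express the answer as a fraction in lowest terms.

5/14

Row minima are 2 and 5, so R's maximin is 5; column maxima are 14 and 7, so C's minimax is 7. These differ, so the equilibrium is in mixed strategies.
Let C play a with probability q. R is indifferent when 14q + 2(1−q) = 5q + 7(1−q), giving q = 5/14.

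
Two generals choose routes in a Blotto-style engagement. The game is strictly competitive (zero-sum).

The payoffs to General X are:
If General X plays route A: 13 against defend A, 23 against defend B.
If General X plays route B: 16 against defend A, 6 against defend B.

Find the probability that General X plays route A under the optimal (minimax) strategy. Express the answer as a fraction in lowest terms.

1/2

Row minima are 13 and 6, so General X's maximin is 13; column maxima are 16 and 23, so General Y's minimax is 16. These differ, so the equilibrium is in mixed strategies.
Let General X play route A with probability p. General Y is indifferent when 13p + 16(1−p) = 23p + 6(1−p), giving p = 1/2.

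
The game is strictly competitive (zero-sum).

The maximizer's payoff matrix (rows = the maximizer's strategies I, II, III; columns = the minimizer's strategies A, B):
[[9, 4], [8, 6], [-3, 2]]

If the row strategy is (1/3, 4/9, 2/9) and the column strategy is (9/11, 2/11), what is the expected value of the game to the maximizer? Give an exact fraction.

Against (9/11, 2/11), each row's expected payoff is I: 89/11; II: 84/11; III: -23/11.
Taking the (1/3, 4/9, 2/9)-weighted average: (1/3)·(89/11) + (4/9)·(84/11) + (2/9)·(-23/11) = 557/99.

557/99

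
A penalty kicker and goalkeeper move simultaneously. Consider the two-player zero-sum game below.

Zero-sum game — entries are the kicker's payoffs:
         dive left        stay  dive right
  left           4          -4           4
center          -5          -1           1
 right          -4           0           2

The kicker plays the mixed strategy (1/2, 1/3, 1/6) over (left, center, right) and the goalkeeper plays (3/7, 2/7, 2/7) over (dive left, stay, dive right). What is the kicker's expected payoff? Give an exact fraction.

-1/21

Against (3/7, 2/7, 2/7), each row's expected payoff is left: 12/7; center: -15/7; right: -8/7.
Taking the (1/2, 1/3, 1/6)-weighted average: (1/2)·(12/7) + (1/3)·(-15/7) + (1/6)·(-8/7) = -1/21.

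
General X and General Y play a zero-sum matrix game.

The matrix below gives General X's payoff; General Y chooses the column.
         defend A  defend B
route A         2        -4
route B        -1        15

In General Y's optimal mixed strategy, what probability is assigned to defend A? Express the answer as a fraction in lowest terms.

19/22

Row minima are -4 and -1, so General X's maximin is -1; column maxima are 2 and 15, so General Y's minimax is 2. These differ, so the equilibrium is in mixed strategies.
Let General Y play defend A with probability q. General X is indifferent when 2q − 4(1−q) = −q + 15(1−q), giving q = 19/22.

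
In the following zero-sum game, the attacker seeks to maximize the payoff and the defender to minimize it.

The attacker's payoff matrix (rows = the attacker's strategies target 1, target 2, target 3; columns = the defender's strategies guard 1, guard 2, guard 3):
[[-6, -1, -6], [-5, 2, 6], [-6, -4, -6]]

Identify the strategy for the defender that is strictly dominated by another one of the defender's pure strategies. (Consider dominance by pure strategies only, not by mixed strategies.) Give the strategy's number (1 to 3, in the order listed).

2

The defender prefers columns that give the attacker less. Compare guard 2 with guard 1: -6 < -1, -5 < 2, -6 < -4.
So guard 1 strictly dominates guard 2 for the defender; guard 2 is strictly dominated.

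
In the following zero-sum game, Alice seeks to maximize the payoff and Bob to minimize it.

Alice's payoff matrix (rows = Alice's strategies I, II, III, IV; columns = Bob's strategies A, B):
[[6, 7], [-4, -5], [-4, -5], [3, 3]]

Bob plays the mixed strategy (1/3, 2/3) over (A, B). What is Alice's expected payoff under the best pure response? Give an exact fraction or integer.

20/3

I: (6)·(1/3) + (7)·(2/3) = 20/3.
II: (-4)·(1/3) + (-5)·(2/3) = -14/3.
III: (-4)·(1/3) + (-5)·(2/3) = -14/3.
IV: (3)·(1/3) + (3)·(2/3) = 3.
The best pure response is I with expected payoff 20/3.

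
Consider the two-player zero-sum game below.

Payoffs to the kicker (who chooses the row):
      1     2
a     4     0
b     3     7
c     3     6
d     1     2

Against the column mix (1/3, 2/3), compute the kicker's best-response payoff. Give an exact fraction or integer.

17/3

a: (4)·(1/3) + (0)·(2/3) = 4/3.
b: (3)·(1/3) + (7)·(2/3) = 17/3.
c: (3)·(1/3) + (6)·(2/3) = 5.
d: (1)·(1/3) + (2)·(2/3) = 5/3.
The best pure response is b with expected payoff 17/3.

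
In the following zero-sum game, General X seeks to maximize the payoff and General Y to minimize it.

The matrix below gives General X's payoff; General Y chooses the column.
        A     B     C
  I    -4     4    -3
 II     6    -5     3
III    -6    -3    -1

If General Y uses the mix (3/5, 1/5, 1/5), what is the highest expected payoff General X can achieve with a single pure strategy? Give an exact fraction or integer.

I: (-4)·(3/5) + (4)·(1/5) + (-3)·(1/5) = -11/5.
II: (6)·(3/5) + (-5)·(1/5) + (3)·(1/5) = 16/5.
III: (-6)·(3/5) + (-3)·(1/5) + (-1)·(1/5) = -22/5.
The best pure response is II with expected payoff 16/5.

16/5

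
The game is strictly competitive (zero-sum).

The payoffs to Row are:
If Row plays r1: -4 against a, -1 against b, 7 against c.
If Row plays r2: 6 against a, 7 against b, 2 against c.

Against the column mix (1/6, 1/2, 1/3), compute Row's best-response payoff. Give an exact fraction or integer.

31/6

r1: (-4)·(1/6) + (-1)·(1/2) + (7)·(1/3) = 7/6.
r2: (6)·(1/6) + (7)·(1/2) + (2)·(1/3) = 31/6.
The best pure response is r2 with expected payoff 31/6.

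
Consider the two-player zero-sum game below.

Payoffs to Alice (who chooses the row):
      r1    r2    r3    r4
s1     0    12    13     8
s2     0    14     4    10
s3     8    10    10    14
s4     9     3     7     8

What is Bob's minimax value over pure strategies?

The worst case (largest entry) in each column is r1: 9, r2: 14, r3: 13, r4: 14.
The best (smallest) of these is 9.

9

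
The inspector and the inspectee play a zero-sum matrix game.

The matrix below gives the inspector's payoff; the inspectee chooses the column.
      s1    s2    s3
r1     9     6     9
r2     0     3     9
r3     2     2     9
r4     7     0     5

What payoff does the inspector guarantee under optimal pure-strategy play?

Row minima: 6, 0, 2, 0 → the inspector's maximin is 6.
Column maxima: 9, 6, 9 → the inspectee's minimax is 6.
They coincide at (r1, s2), so the value is 6.

6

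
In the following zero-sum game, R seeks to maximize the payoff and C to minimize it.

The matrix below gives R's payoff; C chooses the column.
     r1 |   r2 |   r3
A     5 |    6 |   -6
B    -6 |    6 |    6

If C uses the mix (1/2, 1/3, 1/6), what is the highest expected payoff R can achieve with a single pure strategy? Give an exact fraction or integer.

A: (5)·(1/2) + (6)·(1/3) + (-6)·(1/6) = 7/2.
B: (-6)·(1/2) + (6)·(1/3) + (6)·(1/6) = 0.
The best pure response is A with expected payoff 7/2.

7/2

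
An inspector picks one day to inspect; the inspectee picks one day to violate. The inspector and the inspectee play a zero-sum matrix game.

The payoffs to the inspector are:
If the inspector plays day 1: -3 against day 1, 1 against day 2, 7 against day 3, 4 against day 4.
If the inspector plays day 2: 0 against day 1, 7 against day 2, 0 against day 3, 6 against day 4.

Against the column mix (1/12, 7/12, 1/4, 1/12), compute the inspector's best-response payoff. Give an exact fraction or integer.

day 1: (-3)·(1/12) + (1)·(7/12) + (7)·(1/4) + (4)·(1/12) = 29/12.
day 2: (0)·(1/12) + (7)·(7/12) + (0)·(1/4) + (6)·(1/12) = 55/12.
The best pure response is day 2 with expected payoff 55/12.

55/12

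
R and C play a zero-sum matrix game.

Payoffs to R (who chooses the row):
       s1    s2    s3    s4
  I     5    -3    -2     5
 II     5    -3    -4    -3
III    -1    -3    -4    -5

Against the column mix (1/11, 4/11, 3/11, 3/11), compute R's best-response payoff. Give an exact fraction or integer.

I: (5)·(1/11) + (-3)·(4/11) + (-2)·(3/11) + (5)·(3/11) = 2/11.
II: (5)·(1/11) + (-3)·(4/11) + (-4)·(3/11) + (-3)·(3/11) = -28/11.
III: (-1)·(1/11) + (-3)·(4/11) + (-4)·(3/11) + (-5)·(3/11) = -40/11.
The best pure response is I with expected payoff 2/11.

2/11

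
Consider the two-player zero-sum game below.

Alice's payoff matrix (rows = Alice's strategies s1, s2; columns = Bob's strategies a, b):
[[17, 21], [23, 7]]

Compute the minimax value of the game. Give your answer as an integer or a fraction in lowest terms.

Row minima are 17 and 7, so Alice's maximin is 17; column maxima are 23 and 21, so Bob's minimax is 21. These differ, so the equilibrium is in mixed strategies.
Let Alice play s1 with probability p. Bob is indifferent when 17p + 23(1−p) = 21p + 7(1−p), giving p = 4/5.
Let Bob play a with probability q. Alice is indifferent when 17q + 21(1−q) = 23q + 7(1−q), giving q = 7/10.
The value is 17·(7/10) + (21)·(3/10) = 91/5.

91/5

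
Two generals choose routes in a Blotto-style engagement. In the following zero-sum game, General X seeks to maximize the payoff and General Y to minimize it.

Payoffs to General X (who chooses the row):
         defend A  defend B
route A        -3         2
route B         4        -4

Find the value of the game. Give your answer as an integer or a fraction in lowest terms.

Row minima are -3 and -4, so General X's maximin is -3; column maxima are 4 and 2, so General Y's minimax is 2. These differ, so the equilibrium is in mixed strategies.
Let General X play route A with probability p. General Y is indifferent when −3p + 4(1−p) = 2p − 4(1−p), giving p = 8/13.
Let General Y play defend A with probability q. General X is indifferent when −3q + 2(1−q) = 4q − 4(1−q), giving q = 6/13.
The value is -3·(6/13) + (2)·(7/13) = -4/13.

-4/13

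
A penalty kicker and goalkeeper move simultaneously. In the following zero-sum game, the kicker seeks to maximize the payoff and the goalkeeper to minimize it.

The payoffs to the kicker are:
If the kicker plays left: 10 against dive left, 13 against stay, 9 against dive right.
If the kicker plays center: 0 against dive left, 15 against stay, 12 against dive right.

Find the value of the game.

Column stay is strictly dominated by dive right for the goalkeeper (it gives the kicker more in every row).
The remaining 2×2 game on (left, center) × (dive left, dive right) has no saddle point. Let the kicker play left with probability p; indifference gives 10p = 9p + 12(1−p), so p = 12/13.
Similarly the goalkeeper's optimal q on dive left is 3/13, and the value is 10·(3/13) + (9)·(10/13) = 120/13.

120/13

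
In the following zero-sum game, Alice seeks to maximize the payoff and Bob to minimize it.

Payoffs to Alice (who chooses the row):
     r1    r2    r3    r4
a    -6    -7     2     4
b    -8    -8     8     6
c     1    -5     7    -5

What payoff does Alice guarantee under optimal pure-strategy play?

-5

Row minima: -7, -8, -5 → Alice's maximin is -5.
Column maxima: 1, -5, 8, 6 → Bob's minimax is -5.
They coincide at (c, r2), so the value is -5.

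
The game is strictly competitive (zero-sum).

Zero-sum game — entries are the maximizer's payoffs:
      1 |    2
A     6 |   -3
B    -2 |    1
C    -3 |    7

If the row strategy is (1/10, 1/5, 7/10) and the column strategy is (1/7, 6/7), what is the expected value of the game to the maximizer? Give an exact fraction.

269/70

Against (1/7, 6/7), each row's expected payoff is A: -12/7; B: 4/7; C: 39/7.
Taking the (1/10, 1/5, 7/10)-weighted average: (1/10)·(-12/7) + (1/5)·(4/7) + (7/10)·(39/7) = 269/70.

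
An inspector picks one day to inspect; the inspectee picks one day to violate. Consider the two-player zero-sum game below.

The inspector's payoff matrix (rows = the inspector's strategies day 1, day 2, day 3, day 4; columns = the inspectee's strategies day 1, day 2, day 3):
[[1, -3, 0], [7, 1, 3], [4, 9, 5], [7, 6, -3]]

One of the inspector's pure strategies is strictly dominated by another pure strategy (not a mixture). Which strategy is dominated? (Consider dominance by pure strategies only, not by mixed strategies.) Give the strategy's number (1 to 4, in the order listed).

Compare day 1 with day 2: 7 > 1, 1 > -3, 3 > 0.
So day 2 strictly dominates day 1 for the inspector; day 1 is strictly dominated.

1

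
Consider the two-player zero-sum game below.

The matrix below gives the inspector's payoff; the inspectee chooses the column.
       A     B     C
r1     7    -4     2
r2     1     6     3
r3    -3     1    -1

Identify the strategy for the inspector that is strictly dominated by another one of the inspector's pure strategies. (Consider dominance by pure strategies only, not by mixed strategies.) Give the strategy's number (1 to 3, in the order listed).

3

Compare r3 with r2: 1 > -3, 6 > 1, 3 > -1.
So r2 strictly dominates r3 for the inspector; r3 is strictly dominated.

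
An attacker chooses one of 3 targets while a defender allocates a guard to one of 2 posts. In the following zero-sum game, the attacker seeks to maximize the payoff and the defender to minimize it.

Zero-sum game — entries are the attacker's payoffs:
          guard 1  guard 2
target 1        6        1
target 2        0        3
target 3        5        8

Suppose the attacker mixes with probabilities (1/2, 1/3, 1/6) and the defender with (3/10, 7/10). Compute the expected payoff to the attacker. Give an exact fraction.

47/15

Against (3/10, 7/10), each row's expected payoff is target 1: 5/2; target 2: 21/10; target 3: 71/10.
Taking the (1/2, 1/3, 1/6)-weighted average: (1/2)·(5/2) + (1/3)·(21/10) + (1/6)·(71/10) = 47/15.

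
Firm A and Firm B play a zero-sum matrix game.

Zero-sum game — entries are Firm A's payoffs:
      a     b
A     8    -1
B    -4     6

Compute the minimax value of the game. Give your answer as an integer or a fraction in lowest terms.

Row minima are -1 and -4, so Firm A's maximin is -1; column maxima are 8 and 6, so Firm B's minimax is 6. These differ, so the equilibrium is in mixed strategies.
Let Firm A play A with probability p. Firm B is indifferent when 8p − 4(1−p) = −p + 6(1−p), giving p = 10/19.
Let Firm B play a with probability q. Firm A is indifferent when 8q − (1−q) = −4q + 6(1−q), giving q = 7/19.
The value is 8·(7/19) + (-1)·(12/19) = 44/19.

44/19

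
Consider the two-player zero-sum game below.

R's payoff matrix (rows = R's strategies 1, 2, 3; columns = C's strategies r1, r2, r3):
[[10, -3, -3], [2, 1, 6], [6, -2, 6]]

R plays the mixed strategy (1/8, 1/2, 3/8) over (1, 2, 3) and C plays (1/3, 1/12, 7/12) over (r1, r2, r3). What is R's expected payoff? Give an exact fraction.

103/24

Against (1/3, 1/12, 7/12), each row's expected payoff is 1: 4/3; 2: 17/4; 3: 16/3.
Taking the (1/8, 1/2, 3/8)-weighted average: (1/8)·(4/3) + (1/2)·(17/4) + (3/8)·(16/3) = 103/24.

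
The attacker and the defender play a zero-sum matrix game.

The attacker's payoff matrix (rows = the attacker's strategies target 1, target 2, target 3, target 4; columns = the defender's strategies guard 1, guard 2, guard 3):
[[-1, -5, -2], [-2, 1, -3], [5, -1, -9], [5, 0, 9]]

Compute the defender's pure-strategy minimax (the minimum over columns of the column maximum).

1

The worst case (largest entry) in each column is guard 1: 5, guard 2: 1, guard 3: 9.
The best (smallest) of these is 1.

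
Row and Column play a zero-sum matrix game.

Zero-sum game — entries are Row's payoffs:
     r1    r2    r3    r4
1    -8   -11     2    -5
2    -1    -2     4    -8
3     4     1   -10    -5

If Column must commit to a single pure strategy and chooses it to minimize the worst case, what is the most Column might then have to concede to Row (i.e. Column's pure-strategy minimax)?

The worst case (largest entry) in each column is r1: 4, r2: 1, r3: 4, r4: -5.
The best (smallest) of these is -5.

-5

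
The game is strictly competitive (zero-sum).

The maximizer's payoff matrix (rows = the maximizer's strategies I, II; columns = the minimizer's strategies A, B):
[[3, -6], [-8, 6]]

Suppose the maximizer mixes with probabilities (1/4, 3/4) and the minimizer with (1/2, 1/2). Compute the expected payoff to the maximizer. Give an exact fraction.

Against (1/2, 1/2), each row's expected payoff is I: -3/2; II: -1.
Taking the (1/4, 3/4)-weighted average: (1/4)·(-3/2) + (3/4)·(-1) = -9/8.

-9/8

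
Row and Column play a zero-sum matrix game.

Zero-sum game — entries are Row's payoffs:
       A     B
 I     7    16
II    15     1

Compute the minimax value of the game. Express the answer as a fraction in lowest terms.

233/23

Row minima are 7 and 1, so Row's maximin is 7; column maxima are 15 and 16, so Column's minimax is 15. These differ, so the equilibrium is in mixed strategies.
Let Row play I with probability p. Column is indifferent when 7p + 15(1−p) = 16p + (1−p), giving p = 14/23.
Let Column play A with probability q. Row is indifferent when 7q + 16(1−q) = 15q + (1−q), giving q = 15/23.
The value is 7·(15/23) + (16)·(8/23) = 233/23.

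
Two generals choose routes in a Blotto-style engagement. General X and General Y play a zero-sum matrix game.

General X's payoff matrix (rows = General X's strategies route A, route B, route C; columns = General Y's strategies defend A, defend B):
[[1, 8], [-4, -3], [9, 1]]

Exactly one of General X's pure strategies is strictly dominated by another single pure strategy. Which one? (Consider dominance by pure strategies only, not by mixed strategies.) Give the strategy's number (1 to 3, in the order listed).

2

Compare route B with route A: 1 > -4, 8 > -3.
So route A strictly dominates route B for General X; route B is strictly dominated.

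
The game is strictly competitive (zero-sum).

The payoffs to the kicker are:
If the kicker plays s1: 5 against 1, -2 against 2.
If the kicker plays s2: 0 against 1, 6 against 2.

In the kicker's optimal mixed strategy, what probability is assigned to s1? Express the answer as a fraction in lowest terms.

6/13

Row minima are -2 and 0, so the kicker's maximin is 0; column maxima are 5 and 6, so the goalkeeper's minimax is 5. These differ, so the equilibrium is in mixed strategies.
Let the kicker play s1 with probability p. The goalkeeper is indifferent when 5p = −2p + 6(1−p), giving p = 6/13.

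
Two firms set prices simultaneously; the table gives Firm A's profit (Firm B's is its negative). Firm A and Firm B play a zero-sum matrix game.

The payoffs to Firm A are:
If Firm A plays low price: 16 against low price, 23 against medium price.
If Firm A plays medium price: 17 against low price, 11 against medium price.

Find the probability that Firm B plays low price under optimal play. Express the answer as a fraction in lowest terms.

Row minima are 16 and 11, so Firm A's maximin is 16; column maxima are 17 and 23, so Firm B's minimax is 17. These differ, so the equilibrium is in mixed strategies.
Let Firm B play low price with probability q. Firm A is indifferent when 16q + 23(1−q) = 17q + 11(1−q), giving q = 12/13.

12/13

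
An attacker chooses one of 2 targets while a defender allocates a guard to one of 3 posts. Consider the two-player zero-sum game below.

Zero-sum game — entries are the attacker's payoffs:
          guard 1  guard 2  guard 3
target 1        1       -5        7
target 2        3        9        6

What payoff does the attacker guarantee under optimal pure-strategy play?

3

Row minima: -5, 3 → the attacker's maximin is 3.
Column maxima: 3, 9, 7 → the defender's minimax is 3.
They coincide at (target 2, guard 1), so the value is 3.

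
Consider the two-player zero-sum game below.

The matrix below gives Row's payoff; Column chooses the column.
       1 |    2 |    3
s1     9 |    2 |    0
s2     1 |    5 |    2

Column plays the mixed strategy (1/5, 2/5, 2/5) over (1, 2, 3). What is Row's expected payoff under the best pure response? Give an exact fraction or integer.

3

s1: (9)·(1/5) + (2)·(2/5) + (0)·(2/5) = 13/5.
s2: (1)·(1/5) + (5)·(2/5) + (2)·(2/5) = 3.
The best pure response is s2 with expected payoff 3.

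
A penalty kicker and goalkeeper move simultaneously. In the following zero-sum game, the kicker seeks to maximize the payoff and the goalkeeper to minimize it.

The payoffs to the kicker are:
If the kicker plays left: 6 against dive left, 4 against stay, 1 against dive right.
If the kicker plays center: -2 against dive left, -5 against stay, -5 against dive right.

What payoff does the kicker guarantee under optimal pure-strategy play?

Row minima: 1, -5 → the kicker's maximin is 1.
Column maxima: 6, 4, 1 → the goalkeeper's minimax is 1.
They coincide at (left, dive right), so the value is 1.

1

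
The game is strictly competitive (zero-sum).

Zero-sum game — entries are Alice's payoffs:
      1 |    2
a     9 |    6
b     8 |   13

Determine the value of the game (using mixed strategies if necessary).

69/8

Row minima are 6 and 8, so Alice's maximin is 8; column maxima are 9 and 13, so Bob's minimax is 9. These differ, so the equilibrium is in mixed strategies.
Let Alice play a with probability p. Bob is indifferent when 9p + 8(1−p) = 6p + 13(1−p), giving p = 5/8.
Let Bob play 1 with probability q. Alice is indifferent when 9q + 6(1−q) = 8q + 13(1−q), giving q = 7/8.
The value is 9·(7/8) + (6)·(1/8) = 69/8.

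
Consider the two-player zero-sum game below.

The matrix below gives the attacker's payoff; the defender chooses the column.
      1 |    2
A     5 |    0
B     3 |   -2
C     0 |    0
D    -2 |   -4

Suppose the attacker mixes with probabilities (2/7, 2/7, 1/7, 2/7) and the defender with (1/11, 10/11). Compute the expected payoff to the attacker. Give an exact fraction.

-108/77

Against (1/11, 10/11), each row's expected payoff is A: 5/11; B: -17/11; C: 0; D: -42/11.
Taking the (2/7, 2/7, 1/7, 2/7)-weighted average: (2/7)·(5/11) + (2/7)·(-17/11) + (1/7)·(0) + (2/7)·(-42/11) = -108/77.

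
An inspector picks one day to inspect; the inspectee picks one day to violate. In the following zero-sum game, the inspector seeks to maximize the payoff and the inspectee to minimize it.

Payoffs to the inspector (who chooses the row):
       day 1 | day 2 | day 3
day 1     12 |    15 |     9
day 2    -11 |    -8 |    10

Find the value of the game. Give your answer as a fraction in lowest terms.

Column day 2 is strictly dominated by day 1 for the inspectee (it gives the inspector more in every row).
The remaining 2×2 game on (day 1, day 2) × (day 1, day 3) has no saddle point. Let the inspector play day 1 with probability p; indifference gives 12p − 11(1−p) = 9p + 10(1−p), so p = 7/8.
Similarly the inspectee's optimal q on day 1 is 1/24, and the value is 12·(1/24) + (9)·(23/24) = 73/8.

73/8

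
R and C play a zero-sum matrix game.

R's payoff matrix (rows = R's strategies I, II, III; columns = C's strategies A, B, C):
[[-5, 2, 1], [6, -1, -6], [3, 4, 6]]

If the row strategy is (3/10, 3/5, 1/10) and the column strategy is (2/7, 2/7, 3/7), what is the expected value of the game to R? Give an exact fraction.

Against (2/7, 2/7, 3/7), each row's expected payoff is I: -3/7; II: -8/7; III: 32/7.
Taking the (3/10, 3/5, 1/10)-weighted average: (3/10)·(-3/7) + (3/5)·(-8/7) + (1/10)·(32/7) = -5/14.

-5/14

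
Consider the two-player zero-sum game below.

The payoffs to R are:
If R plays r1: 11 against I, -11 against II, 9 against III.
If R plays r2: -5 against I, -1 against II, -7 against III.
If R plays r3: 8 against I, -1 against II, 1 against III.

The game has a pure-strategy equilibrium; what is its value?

Row minima: -11, -7, -1 → R's maximin is -1.
Column maxima: 11, -1, 9 → C's minimax is -1.
They coincide at (r3, II), so the value is -1.

-1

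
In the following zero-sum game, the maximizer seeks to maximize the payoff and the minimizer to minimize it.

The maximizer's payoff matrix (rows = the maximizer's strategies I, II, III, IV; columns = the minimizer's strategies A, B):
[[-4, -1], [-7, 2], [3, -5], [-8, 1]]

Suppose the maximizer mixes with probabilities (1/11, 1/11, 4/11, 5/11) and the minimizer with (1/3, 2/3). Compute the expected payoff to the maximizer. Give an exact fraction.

-67/33

Against (1/3, 2/3), each row's expected payoff is I: -2; II: -1; III: -7/3; IV: -2.
Taking the (1/11, 1/11, 4/11, 5/11)-weighted average: (1/11)·(-2) + (1/11)·(-1) + (4/11)·(-7/3) + (5/11)·(-2) = -67/33.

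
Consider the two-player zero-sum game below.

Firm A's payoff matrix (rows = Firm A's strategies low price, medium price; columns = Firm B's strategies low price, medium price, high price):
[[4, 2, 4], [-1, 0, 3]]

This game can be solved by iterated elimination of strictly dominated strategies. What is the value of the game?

2

Column high price is strictly dominated by medium price for Firm B (2<4, 0<3); eliminate high price.
Row medium price is strictly dominated by row low price (4>-1, 2>0); eliminate medium price.
Column low price is strictly dominated by medium price for Firm B (2<4); eliminate low price.
Only (low price, medium price) remains, with payoff 2.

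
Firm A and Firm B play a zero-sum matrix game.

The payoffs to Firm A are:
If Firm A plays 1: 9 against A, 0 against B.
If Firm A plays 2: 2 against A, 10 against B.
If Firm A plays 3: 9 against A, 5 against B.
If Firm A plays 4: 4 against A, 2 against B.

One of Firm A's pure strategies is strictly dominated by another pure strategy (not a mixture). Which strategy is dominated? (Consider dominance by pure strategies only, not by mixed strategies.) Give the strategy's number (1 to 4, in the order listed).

Compare 4 with 3: 9 > 4, 5 > 2.
So 3 strictly dominates 4 for Firm A; 4 is strictly dominated.

4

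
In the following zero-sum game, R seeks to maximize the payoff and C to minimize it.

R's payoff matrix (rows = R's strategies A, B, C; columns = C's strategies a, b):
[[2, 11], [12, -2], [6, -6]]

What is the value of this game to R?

Row C is strictly dominated by row B, so R never plays it.
The remaining 2×2 game on (A, B) × (a, b) has no saddle point. Let R play A with probability p; indifference gives 2p + 12(1−p) = 11p − 2(1−p), so p = 14/23.
Similarly C's optimal q on a is 13/23, and the value is 2·(13/23) + (11)·(10/23) = 136/23.

136/23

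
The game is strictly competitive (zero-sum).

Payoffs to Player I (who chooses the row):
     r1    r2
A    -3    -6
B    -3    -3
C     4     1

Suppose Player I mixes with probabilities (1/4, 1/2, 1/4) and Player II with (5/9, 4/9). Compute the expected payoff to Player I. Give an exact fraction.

Against (5/9, 4/9), each row's expected payoff is A: -13/3; B: -3; C: 8/3.
Taking the (1/4, 1/2, 1/4)-weighted average: (1/4)·(-13/3) + (1/2)·(-3) + (1/4)·(8/3) = -23/12.

-23/12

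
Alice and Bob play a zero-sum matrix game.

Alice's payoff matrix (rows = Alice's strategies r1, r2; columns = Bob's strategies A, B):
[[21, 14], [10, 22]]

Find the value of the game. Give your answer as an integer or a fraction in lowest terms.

Row minima are 14 and 10, so Alice's maximin is 14; column maxima are 21 and 22, so Bob's minimax is 21. These differ, so the equilibrium is in mixed strategies.
Let Alice play r1 with probability p. Bob is indifferent when 21p + 10(1−p) = 14p + 22(1−p), giving p = 12/19.
Let Bob play A with probability q. Alice is indifferent when 21q + 14(1−q) = 10q + 22(1−q), giving q = 8/19.
The value is 21·(8/19) + (14)·(11/19) = 322/19.

322/19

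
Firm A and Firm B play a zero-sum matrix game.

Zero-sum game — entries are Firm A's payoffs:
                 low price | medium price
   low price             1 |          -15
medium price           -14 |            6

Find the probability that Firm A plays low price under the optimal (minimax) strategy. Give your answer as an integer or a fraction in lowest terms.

Row minima are -15 and -14, so Firm A's maximin is -14; column maxima are 1 and 6, so Firm B's minimax is 1. These differ, so the equilibrium is in mixed strategies.
Let Firm A play low price with probability p. Firm B is indifferent when p − 14(1−p) = −15p + 6(1−p), giving p = 5/9.

5/9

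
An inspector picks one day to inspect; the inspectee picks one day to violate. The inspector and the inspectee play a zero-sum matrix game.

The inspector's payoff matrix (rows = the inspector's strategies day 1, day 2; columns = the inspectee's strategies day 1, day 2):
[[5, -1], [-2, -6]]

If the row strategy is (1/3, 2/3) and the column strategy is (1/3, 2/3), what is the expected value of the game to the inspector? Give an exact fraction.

-25/9

Against (1/3, 2/3), each row's expected payoff is day 1: 1; day 2: -14/3.
Taking the (1/3, 2/3)-weighted average: (1/3)·(1) + (2/3)·(-14/3) = -25/9.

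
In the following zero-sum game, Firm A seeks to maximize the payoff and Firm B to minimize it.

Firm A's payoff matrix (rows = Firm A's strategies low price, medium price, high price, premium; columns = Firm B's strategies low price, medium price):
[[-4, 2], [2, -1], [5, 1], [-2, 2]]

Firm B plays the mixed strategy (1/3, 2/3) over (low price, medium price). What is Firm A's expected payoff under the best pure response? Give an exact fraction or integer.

low price: (-4)·(1/3) + (2)·(2/3) = 0.
medium price: (2)·(1/3) + (-1)·(2/3) = 0.
high price: (5)·(1/3) + (1)·(2/3) = 7/3.
premium: (-2)·(1/3) + (2)·(2/3) = 2/3.
The best pure response is high price with expected payoff 7/3.

7/3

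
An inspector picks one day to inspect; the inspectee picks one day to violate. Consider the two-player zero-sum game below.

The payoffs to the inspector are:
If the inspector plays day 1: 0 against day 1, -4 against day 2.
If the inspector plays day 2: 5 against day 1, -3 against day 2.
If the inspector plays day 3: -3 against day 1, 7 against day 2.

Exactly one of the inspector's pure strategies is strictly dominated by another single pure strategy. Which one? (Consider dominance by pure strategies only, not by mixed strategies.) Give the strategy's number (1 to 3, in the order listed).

Compare day 1 with day 2: 5 > 0, -3 > -4.
So day 2 strictly dominates day 1 for the inspector; day 1 is strictly dominated.

1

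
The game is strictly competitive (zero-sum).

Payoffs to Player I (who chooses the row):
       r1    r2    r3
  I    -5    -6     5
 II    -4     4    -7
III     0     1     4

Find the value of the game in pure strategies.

Row minima: -6, -7, 0 → Player I's maximin is 0.
Column maxima: 0, 4, 5 → Player II's minimax is 0.
They coincide at (III, r1), so the value is 0.

0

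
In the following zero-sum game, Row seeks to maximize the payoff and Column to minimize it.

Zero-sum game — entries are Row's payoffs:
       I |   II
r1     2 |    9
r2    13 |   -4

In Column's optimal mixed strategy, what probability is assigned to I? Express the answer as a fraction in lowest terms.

Row minima are 2 and -4, so Row's maximin is 2; column maxima are 13 and 9, so Column's minimax is 9. These differ, so the equilibrium is in mixed strategies.
Let Column play I with probability q. Row is indifferent when 2q + 9(1−q) = 13q − 4(1−q), giving q = 13/24.

13/24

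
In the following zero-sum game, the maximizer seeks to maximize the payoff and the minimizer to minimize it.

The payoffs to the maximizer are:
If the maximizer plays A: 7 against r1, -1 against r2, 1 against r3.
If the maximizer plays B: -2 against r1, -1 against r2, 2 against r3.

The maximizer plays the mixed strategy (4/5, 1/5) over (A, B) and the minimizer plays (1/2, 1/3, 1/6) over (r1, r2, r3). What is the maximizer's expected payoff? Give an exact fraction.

37/15

Against (1/2, 1/3, 1/6), each row's expected payoff is A: 10/3; B: -1.
Taking the (4/5, 1/5)-weighted average: (4/5)·(10/3) + (1/5)·(-1) = 37/15.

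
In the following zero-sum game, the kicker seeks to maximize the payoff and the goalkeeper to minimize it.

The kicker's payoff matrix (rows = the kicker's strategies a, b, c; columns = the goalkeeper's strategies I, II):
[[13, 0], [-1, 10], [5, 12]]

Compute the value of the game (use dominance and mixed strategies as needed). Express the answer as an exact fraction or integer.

Row b is strictly dominated by row c, so the kicker never plays it.
The remaining 2×2 game on (a, c) × (I, II) has no saddle point. Let the kicker play a with probability p; indifference gives 13p + 5(1−p) = 12(1−p), so p = 7/20.
Similarly the goalkeeper's optimal q on I is 3/5, and the value is 13·(3/5) + (0)·(2/5) = 39/5.

39/5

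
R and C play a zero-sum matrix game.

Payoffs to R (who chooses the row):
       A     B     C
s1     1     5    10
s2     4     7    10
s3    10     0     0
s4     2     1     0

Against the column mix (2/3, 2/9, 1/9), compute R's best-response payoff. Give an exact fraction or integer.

20/3

s1: (1)·(2/3) + (5)·(2/9) + (10)·(1/9) = 26/9.
s2: (4)·(2/3) + (7)·(2/9) + (10)·(1/9) = 16/3.
s3: (10)·(2/3) + (0)·(2/9) + (0)·(1/9) = 20/3.
s4: (2)·(2/3) + (1)·(2/9) + (0)·(1/9) = 14/9.
The best pure response is s3 with expected payoff 20/3.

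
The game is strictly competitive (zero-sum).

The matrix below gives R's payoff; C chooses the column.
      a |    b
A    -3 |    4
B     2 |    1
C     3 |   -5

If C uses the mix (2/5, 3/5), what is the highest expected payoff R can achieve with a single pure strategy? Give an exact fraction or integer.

7/5

A: (-3)·(2/5) + (4)·(3/5) = 6/5.
B: (2)·(2/5) + (1)·(3/5) = 7/5.
C: (3)·(2/5) + (-5)·(3/5) = -9/5.
The best pure response is B with expected payoff 7/5.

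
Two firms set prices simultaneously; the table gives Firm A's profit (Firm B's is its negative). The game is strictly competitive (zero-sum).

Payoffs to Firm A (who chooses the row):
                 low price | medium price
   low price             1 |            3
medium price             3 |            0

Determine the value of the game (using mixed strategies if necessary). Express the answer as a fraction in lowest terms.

Row minima are 1 and 0, so Firm A's maximin is 1; column maxima are 3 and 3, so Firm B's minimax is 3. These differ, so the equilibrium is in mixed strategies.
Let Firm A play low price with probability p. Firm B is indifferent when p + 3(1−p) = 3p, giving p = 3/5.
Let Firm B play low price with probability q. Firm A is indifferent when q + 3(1−q) = 3q, giving q = 3/5.
The value is 1·(3/5) + (3)·(2/5) = 9/5.

9/5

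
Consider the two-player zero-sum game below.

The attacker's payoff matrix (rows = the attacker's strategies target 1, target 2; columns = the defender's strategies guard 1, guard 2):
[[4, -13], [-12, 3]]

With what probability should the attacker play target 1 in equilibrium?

Row minima are -13 and -12, so the attacker's maximin is -12; column maxima are 4 and 3, so the defender's minimax is 3. These differ, so the equilibrium is in mixed strategies.
Let the attacker play target 1 with probability p. The defender is indifferent when 4p − 12(1−p) = −13p + 3(1−p), giving p = 15/32.

15/32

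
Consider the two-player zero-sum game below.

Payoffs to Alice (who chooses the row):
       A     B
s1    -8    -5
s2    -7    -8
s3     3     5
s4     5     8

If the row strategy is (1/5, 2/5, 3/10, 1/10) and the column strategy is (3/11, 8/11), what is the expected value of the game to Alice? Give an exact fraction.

Against (3/11, 8/11), each row's expected payoff is s1: -64/11; s2: -85/11; s3: 49/11; s4: 79/11.
Taking the (1/5, 2/5, 3/10, 1/10)-weighted average: (1/5)·(-64/11) + (2/5)·(-85/11) + (3/10)·(49/11) + (1/10)·(79/11) = -11/5.

-11/5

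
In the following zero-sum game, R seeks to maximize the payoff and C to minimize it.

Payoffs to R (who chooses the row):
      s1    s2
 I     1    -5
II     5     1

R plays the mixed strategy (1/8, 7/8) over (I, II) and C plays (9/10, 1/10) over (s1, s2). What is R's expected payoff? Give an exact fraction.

Against (9/10, 1/10), each row's expected payoff is I: 2/5; II: 23/5.
Taking the (1/8, 7/8)-weighted average: (1/8)·(2/5) + (7/8)·(23/5) = 163/40.

163/40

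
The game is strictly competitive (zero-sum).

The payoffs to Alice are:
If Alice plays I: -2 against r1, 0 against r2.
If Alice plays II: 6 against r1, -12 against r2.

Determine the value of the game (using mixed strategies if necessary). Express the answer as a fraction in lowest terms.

Row minima are -2 and -12, so Alice's maximin is -2; column maxima are 6 and 0, so Bob's minimax is 0. These differ, so the equilibrium is in mixed strategies.
Let Alice play I with probability p. Bob is indifferent when −2p + 6(1−p) = −12(1−p), giving p = 9/10.
Let Bob play r1 with probability q. Alice is indifferent when −2q = 6q − 12(1−q), giving q = 3/5.
The value is -2·(3/5) + (0)·(2/5) = -6/5.

-6/5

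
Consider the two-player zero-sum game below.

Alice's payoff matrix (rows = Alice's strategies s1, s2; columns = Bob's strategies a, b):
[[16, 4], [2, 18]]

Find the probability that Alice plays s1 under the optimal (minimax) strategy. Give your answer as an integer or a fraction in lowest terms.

Row minima are 4 and 2, so Alice's maximin is 4; column maxima are 16 and 18, so Bob's minimax is 16. These differ, so the equilibrium is in mixed strategies.
Let Alice play s1 with probability p. Bob is indifferent when 16p + 2(1−p) = 4p + 18(1−p), giving p = 4/7.

4/7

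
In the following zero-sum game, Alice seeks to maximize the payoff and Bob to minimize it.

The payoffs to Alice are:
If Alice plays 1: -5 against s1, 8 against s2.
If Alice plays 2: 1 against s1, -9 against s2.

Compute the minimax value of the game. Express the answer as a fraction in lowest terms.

-37/23

Row minima are -5 and -9, so Alice's maximin is -5; column maxima are 1 and 8, so Bob's minimax is 1. These differ, so the equilibrium is in mixed strategies.
Let Alice play 1 with probability p. Bob is indifferent when −5p + (1−p) = 8p − 9(1−p), giving p = 10/23.
Let Bob play s1 with probability q. Alice is indifferent when −5q + 8(1−q) = q − 9(1−q), giving q = 17/23.
The value is -5·(17/23) + (8)·(6/23) = -37/23.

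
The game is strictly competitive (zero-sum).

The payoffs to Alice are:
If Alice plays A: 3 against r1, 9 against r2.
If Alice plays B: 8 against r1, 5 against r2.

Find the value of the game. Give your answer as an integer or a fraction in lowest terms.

Row minima are 3 and 5, so Alice's maximin is 5; column maxima are 8 and 9, so Bob's minimax is 8. These differ, so the equilibrium is in mixed strategies.
Let Alice play A with probability p. Bob is indifferent when 3p + 8(1−p) = 9p + 5(1−p), giving p = 1/3.
Let Bob play r1 with probability q. Alice is indifferent when 3q + 9(1−q) = 8q + 5(1−q), giving q = 4/9.
The value is 3·(4/9) + (9)·(5/9) = 19/3.

19/3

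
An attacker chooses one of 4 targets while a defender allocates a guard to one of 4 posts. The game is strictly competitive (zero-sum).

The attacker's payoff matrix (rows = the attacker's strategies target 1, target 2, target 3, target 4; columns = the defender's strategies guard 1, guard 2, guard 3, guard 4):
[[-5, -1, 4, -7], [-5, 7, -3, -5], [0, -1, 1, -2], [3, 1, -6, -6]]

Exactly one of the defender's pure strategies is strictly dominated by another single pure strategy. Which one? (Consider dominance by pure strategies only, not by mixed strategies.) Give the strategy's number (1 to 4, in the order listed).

2

The defender prefers columns that give the attacker less. Compare guard 2 with guard 4: -7 < -1, -5 < 7, -2 < -1, -6 < 1.
So guard 4 strictly dominates guard 2 for the defender; guard 2 is strictly dominated.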